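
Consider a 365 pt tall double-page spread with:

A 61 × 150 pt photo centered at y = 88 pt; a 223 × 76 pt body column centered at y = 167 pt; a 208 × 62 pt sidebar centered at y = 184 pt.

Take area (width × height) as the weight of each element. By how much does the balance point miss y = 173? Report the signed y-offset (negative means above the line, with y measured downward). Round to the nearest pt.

≈ -19 pt

Taking area as weight: photo 61·150 = 9150, body column 223·76 = 16948, sidebar 208·62 = 12896. Sum 38994.
y: (9150·88 + 16948·167 + 12896·184) / 38994 = 6008380 / 38994 ≈ 154.08
Offset from y = 173: 154.08 − 173 ≈ -18.92.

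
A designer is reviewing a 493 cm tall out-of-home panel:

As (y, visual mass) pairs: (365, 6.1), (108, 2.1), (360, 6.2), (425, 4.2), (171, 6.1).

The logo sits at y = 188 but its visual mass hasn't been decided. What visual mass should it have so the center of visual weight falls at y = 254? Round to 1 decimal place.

Fixed elements: Σw = 6.1 + 2.1 + 6.2 + 4.2 + 6.1 = 24.7, Σw·y = 6.1·365 + 2.1·108 + 6.2·360 + 4.2·425 + 6.1·171 = 7513.4.
Set Σw·y/Σw = 254: (7513.4 + 188w) = 254·(24.7 + w).
So w = (254·24.7 − 7513.4)/(188 − 254) = -1239.6/-66 ≈ 18.78.

w ≈ 18.8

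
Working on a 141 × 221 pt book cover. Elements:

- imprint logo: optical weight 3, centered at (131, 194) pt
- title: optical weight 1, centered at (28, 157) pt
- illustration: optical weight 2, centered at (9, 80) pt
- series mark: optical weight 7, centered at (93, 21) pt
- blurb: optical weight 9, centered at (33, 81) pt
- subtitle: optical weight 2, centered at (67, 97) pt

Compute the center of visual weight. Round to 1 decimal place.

(63.4, 82.0)

Total weight = 3 + 1 + 2 + 7 + 9 + 2 = 24.
x: (3·131 + 1·28 + 2·9 + 7·93 + 9·33 + 2·67) / 24 = 1521 / 24 ≈ 63.38
y: (3·194 + 1·157 + 2·80 + 7·21 + 9·81 + 2·97) / 24 = 1969 / 24 ≈ 82.04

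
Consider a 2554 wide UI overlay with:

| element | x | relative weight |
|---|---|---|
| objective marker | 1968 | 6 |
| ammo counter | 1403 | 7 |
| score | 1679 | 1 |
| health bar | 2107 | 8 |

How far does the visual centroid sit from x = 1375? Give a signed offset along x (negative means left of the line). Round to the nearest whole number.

≈ 451

Σw = 6 + 7 + 1 + 8 = 22.
x: (6·1968 + 7·1403 + 1·1679 + 8·2107) / 22 = 40164 / 22 ≈ 1825.64
Offset from x = 1375: 1825.64 − 1375 ≈ 450.64.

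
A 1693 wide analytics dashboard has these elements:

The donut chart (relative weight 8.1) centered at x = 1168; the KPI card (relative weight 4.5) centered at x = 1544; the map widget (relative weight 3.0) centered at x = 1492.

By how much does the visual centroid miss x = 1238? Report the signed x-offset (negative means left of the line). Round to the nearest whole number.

≈ 101

Σw = 8.1 + 4.5 + 3.0 = 15.6.
x-moment: 8.1·1168 + 4.5·1544 + 3.0·1492 = 20884.8; centroid 20884.8/15.6 ≈ 1338.77.
Difference: 1338.77 − 1238 ≈ 100.77.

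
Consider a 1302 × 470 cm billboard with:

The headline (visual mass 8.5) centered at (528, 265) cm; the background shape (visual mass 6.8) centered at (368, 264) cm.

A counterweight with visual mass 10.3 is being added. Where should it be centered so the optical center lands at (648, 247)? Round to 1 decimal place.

(931.9, 220.9)

With the counterweight, Σw becomes 8.5 + 6.8 + 10.3 = 25.6.
x: need Σw·x = 25.6·648 = 16588.8. Existing = 8.5·528 + 6.8·368 = 6990.4. Remainder 9598.4 / 10.3 ≈ 931.88.
y: need Σw·y = 25.6·247 = 6323.2. Existing = 8.5·265 + 6.8·264 = 4047.7. Remainder 2275.5 / 10.3 ≈ 220.92.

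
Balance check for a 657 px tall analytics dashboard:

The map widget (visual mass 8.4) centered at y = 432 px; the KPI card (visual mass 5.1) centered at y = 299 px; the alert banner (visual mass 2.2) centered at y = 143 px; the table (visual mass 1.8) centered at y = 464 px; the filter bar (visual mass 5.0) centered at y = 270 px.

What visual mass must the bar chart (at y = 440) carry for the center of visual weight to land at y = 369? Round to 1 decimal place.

Known weights sum to 8.4 + 5.1 + 2.2 + 1.8 + 5.0 = 22.5; their moment is 8.4·432 + 5.1·299 + 2.2·143 + 1.8·464 + 5.0·270 = 7653.5.
Balance at y = 369 requires (7653.5 + w·440) / (22.5 + w) = 369.
Solving: w = (369·22.5 − 7653.5) / (440 − 369) = 649.0 / 71 ≈ 9.14.

w ≈ 9.1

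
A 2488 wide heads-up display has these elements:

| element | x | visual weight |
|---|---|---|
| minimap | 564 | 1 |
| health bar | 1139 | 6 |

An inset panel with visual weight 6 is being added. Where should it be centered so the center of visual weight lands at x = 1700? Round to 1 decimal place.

x ≈ 2450.3

New total weight: (1 + 6) + 6 = 13.
x: target moment 13×1700 = 22100; current 1·564 + 6·1139 = 7398; the inset panel supplies 14702, so x = 14702/6 ≈ 2450.33.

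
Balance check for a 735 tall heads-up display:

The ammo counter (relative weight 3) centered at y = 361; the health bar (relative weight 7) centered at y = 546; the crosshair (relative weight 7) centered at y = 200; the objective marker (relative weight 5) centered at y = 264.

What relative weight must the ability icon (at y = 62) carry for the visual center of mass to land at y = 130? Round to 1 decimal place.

w ≈ 70.1

Known weights sum to 3 + 7 + 7 + 5 = 22; their moment is 3·361 + 7·546 + 7·200 + 5·264 = 7625.
Balance at y = 130 requires (7625 + w·62) / (22 + w) = 130.
Solving: w = (130·22 − 7625) / (62 − 130) = -4765 / -68 ≈ 70.07.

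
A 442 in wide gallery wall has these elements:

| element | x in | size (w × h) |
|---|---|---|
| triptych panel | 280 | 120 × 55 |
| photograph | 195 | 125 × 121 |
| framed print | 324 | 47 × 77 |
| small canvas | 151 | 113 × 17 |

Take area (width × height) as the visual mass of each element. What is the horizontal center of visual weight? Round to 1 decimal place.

Taking area as weight: triptych panel 120·55 = 6600, photograph 125·121 = 15125, framed print 47·77 = 3619, small canvas 113·17 = 1921. Sum 27265.
x-moment: 6600·280 + 15125·195 + 3619·324 + 1921·151 = 6260002; centroid 6260002/27265 ≈ 229.60.

x ≈ 229.6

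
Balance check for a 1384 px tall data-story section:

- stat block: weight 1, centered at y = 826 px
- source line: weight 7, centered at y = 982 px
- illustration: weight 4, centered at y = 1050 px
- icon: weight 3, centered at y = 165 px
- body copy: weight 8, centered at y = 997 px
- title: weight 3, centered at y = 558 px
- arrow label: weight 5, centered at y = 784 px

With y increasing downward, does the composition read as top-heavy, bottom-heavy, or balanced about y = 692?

Total weight = 1 + 7 + 4 + 3 + 8 + 3 + 5 = 31.
Σw·y = 1·826 + 7·982 + 4·1050 + 3·165 + 8·997 + 3·558 + 5·784 = 25965, so ȳ = 25965/31 ≈ 837.58.
837.6 vs midline 692 → bottom-heavy.

bottom-heavy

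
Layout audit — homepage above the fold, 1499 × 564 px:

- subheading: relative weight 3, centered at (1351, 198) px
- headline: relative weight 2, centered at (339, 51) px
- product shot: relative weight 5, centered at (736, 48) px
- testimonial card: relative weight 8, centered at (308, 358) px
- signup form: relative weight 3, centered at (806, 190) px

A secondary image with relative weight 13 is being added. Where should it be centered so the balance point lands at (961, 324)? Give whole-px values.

After adding the secondary image, total weight = 3 + 2 + 5 + 8 + 3 + 13 = 34.
x: need Σw·x = 34·961 = 32674. Existing = 3·1351 + 2·339 + 5·736 + 8·308 + 3·806 = 13293. Remainder 19381 / 13 ≈ 1490.85.
y: need Σw·y = 34·324 = 11016. Existing = 3·198 + 2·51 + 5·48 + 8·358 + 3·190 = 4370. Remainder 6646 / 13 ≈ 511.23.

(1491, 511)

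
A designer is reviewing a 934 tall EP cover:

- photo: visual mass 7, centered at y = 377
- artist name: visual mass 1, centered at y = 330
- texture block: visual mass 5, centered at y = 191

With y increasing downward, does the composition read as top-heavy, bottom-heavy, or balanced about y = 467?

top-heavy

Total weight = 7 + 1 + 5 = 13.
Σw·y = 7·377 + 1·330 + 5·191 = 3924, so ȳ = 3924/13 ≈ 301.85.
301.8 vs midline 467 → top-heavy.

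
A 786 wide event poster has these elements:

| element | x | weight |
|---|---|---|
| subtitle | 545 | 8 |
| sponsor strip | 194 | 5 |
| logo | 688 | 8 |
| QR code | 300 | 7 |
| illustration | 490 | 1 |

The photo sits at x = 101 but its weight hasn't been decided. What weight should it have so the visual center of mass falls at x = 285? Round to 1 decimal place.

w ≈ 28.0

Fixed elements: Σw = 8 + 5 + 8 + 7 + 1 = 29, Σw·x = 8·545 + 5·194 + 8·688 + 7·300 + 1·490 = 13424.
Balance at x = 285 requires (13424 + w·101) / (29 + w) = 285.
Solving: w = (285·29 − 13424) / (101 − 285) = -5159 / -184 ≈ 28.04.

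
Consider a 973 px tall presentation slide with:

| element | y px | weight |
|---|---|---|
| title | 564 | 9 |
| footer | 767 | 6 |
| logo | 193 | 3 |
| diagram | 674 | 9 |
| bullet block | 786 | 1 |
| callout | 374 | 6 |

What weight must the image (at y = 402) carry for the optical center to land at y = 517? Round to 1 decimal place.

Existing Σw = 34 (9 + 6 + 3 + 9 + 1 + 6); existing moment 9·564 + 6·767 + 3·193 + 9·674 + 1·786 + 6·374 = 19353.
Set Σw·y/Σw = 517: (19353 + 402w) = 517·(34 + w).
Solving: w = (517·34 − 19353) / (402 − 517) = -1775 / -115 ≈ 15.43.

w ≈ 15.4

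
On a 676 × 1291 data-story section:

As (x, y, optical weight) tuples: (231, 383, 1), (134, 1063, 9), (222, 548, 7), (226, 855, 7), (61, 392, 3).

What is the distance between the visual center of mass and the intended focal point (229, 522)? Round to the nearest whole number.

Total weight = 1 + 9 + 7 + 7 + 3 = 27.
Σw·x = 1·231 + 9·134 + 7·222 + 7·226 + 3·61 = 4756, so x̄ = 4756/27 ≈ 176.15.
Σw·y = 1·383 + 9·1063 + 7·548 + 7·855 + 3·392 = 20947, so ȳ = 20947/27 ≈ 775.81.
From (229, 522): dx = -52.85, dy = 253.81, so the distance is √(dx²+dy²) ≈ 259.26.

≈ 259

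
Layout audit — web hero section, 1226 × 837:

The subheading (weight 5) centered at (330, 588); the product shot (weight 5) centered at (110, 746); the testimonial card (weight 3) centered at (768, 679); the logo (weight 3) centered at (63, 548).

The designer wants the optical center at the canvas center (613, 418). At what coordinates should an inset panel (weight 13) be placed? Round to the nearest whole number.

(1006, 136)

New total weight: (5 + 5 + 3 + 3) + 13 = 29.
Along x: (4693 + 13·x) / 29 = 613 (existing moment 5·330 + 5·110 + 3·768 + 3·63 = 4693) ⇒ x = (17777 − 4693) / 13 ≈ 1006.46.
Along y: (10351 + 13·y) / 29 = 418 (existing moment 5·588 + 5·746 + 3·679 + 3·548 = 10351) ⇒ y = (12122 − 10351) / 13 ≈ 136.23.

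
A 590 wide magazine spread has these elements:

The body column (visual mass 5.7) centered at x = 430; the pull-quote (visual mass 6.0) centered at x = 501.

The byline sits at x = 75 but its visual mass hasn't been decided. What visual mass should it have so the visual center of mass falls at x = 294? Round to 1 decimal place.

w ≈ 9.2

Existing Σw = 11.7 (5.7 + 6.0); existing moment 5.7·430 + 6.0·501 = 5457.0.
Balance at x = 294 requires (5457.0 + w·75) / (11.7 + w) = 294.
So w = (294·11.7 − 5457.0)/(75 − 294) = -2017.2/-219 ≈ 9.21.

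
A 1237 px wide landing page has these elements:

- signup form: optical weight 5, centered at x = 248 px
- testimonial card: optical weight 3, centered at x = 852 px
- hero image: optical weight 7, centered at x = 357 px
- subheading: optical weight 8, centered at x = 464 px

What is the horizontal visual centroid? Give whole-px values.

Total weight = 5 + 3 + 7 + 8 = 23.
Σw·x = 5·248 + 3·852 + 7·357 + 8·464 = 10007, so x̄ = 10007/23 ≈ 435.09.

x ≈ 435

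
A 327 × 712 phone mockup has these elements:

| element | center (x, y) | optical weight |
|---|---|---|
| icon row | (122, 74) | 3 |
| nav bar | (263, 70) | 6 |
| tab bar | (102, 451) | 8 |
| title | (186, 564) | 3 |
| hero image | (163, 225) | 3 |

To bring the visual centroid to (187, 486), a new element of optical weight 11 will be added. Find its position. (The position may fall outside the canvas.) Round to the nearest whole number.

With the new element, Σw becomes 3 + 6 + 8 + 3 + 3 + 11 = 34.
Along x: (3807 + 11·x) / 34 = 187 (existing moment 3·122 + 6·263 + 8·102 + 3·186 + 3·163 = 3807) ⇒ x = (6358 − 3807) / 11 ≈ 231.91.
Along y: (6617 + 11·y) / 34 = 486 (existing moment 3·74 + 6·70 + 8·451 + 3·564 + 3·225 = 6617) ⇒ y = (16524 − 6617) / 11 ≈ 900.64.

(232, 901)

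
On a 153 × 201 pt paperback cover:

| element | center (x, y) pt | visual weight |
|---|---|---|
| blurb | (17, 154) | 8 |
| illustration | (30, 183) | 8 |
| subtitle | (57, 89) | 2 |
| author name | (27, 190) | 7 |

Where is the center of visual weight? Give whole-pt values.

(27, 168)

Weights sum to 8 + 8 + 2 + 7 = 25.
x: (8·17 + 8·30 + 2·57 + 7·27) / 25 = 679 / 25 ≈ 27.16
y: (8·154 + 8·183 + 2·89 + 7·190) / 25 = 4204 / 25 ≈ 168.16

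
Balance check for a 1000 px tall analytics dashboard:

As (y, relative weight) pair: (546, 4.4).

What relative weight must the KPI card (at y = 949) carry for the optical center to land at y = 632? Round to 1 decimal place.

The single fixed element contributes weight 4.4, moment 4.4·546 = 2402.4.
For the centroid to hit 632: (2402.4 + w·949) / (4.4 + w) = 632.
So w = (632·4.4 − 2402.4)/(949 − 632) = 378.4/317 ≈ 1.19.

w ≈ 1.2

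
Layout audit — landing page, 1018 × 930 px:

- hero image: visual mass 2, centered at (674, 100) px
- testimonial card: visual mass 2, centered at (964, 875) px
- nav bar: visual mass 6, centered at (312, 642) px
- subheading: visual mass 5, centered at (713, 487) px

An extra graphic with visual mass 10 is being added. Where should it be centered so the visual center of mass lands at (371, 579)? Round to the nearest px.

After adding the extra graphic, total weight = 2 + 2 + 6 + 5 + 10 = 25.
x: target moment 25×371 = 9275; current 2·674 + 2·964 + 6·312 + 5·713 = 8713; the extra graphic supplies 562, so x = 562/10 ≈ 56.20.
y: target moment 25×579 = 14475; current 2·100 + 2·875 + 6·642 + 5·487 = 8237; the extra graphic supplies 6238, so y = 6238/10 ≈ 623.80.

(56, 624)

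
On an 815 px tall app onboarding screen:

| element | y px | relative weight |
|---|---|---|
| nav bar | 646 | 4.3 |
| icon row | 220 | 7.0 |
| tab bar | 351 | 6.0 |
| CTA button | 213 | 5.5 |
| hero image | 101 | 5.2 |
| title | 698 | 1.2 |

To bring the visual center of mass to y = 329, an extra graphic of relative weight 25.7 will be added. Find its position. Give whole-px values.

y ≈ 354

After adding the extra graphic, total weight = 4.3 + 7.0 + 6.0 + 5.5 + 5.2 + 1.2 + 25.7 = 54.9.
y: target moment 54.9×329 = 18062.1; current 4.3·646 + 7.0·220 + 6.0·351 + 5.5·213 + 5.2·101 + 1.2·698 = 8958.1; the extra graphic supplies 9104.0, so y = 9104.0/25.7 ≈ 354.24.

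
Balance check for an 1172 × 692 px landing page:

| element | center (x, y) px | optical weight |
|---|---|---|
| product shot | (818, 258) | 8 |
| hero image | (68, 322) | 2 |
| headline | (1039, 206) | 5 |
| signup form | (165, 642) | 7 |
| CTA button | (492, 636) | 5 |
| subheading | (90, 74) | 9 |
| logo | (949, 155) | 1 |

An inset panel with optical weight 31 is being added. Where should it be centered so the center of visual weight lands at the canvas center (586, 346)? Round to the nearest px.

(729, 364)

New total weight: (8 + 2 + 5 + 7 + 5 + 9 + 1) + 31 = 68.
x: need Σw·x = 68·586 = 39848. Existing = 8·818 + 2·68 + 5·1039 + 7·165 + 5·492 + 9·90 + 1·949 = 17249. Remainder 22599 / 31 ≈ 729.00.
y: need Σw·y = 68·346 = 23528. Existing = 8·258 + 2·322 + 5·206 + 7·642 + 5·636 + 9·74 + 1·155 = 12233. Remainder 11295 / 31 ≈ 364.35.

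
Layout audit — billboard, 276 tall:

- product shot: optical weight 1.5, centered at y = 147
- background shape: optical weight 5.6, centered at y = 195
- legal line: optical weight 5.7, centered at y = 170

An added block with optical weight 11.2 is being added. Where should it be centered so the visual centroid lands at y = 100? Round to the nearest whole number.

New total weight: (1.5 + 5.6 + 5.7) + 11.2 = 24.0.
y: need Σw·y = 24.0·100 = 2400.0. Existing = 1.5·147 + 5.6·195 + 5.7·170 = 2281.5. Remainder 118.5 / 11.2 ≈ 10.58.

y ≈ 11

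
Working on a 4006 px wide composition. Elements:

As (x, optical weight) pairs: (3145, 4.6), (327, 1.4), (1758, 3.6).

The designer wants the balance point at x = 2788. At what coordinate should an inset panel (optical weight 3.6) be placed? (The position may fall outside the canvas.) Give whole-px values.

After adding the inset panel, total weight = 4.6 + 1.4 + 3.6 + 3.6 = 13.2.
x: target moment 13.2×2788 = 36801.6; current 4.6·3145 + 1.4·327 + 3.6·1758 = 21253.6; the inset panel supplies 15548.0, so x = 15548.0/3.6 ≈ 4318.89.

x ≈ 4319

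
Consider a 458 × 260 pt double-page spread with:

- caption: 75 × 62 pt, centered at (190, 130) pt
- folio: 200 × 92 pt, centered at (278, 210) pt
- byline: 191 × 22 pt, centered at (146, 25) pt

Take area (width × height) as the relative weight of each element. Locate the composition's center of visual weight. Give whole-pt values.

Areas → weights: caption 75·62 = 4650, folio 200·92 = 18400, byline 191·22 = 4202; Σw = 27252.
Σw·x = 4650·190 + 18400·278 + 4202·146 = 6612192, so x̄ = 6612192/27252 ≈ 242.63.
Σw·y = 4650·130 + 18400·210 + 4202·25 = 4573550, so ȳ = 4573550/27252 ≈ 167.82.

(243, 168)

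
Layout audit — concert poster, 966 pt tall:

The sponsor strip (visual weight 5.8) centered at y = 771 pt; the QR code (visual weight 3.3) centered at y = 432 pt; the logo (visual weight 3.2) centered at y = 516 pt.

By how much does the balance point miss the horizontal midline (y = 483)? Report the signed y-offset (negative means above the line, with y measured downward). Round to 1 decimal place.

≈ 130.7 pt

Weights sum to 5.8 + 3.3 + 3.2 = 12.3.
y-moment: 5.8·771 + 3.3·432 + 3.2·516 = 7548.6; centroid 7548.6/12.3 ≈ 613.71.
Against y = 483, that's 613.71 − 483 = 130.71.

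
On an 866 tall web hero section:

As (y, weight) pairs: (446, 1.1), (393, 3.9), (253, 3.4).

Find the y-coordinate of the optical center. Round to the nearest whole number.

y ≈ 343

Σw = 1.1 + 3.9 + 3.4 = 8.4.
y-moment: 1.1·446 + 3.9·393 + 3.4·253 = 2883.5; centroid 2883.5/8.4 ≈ 343.27.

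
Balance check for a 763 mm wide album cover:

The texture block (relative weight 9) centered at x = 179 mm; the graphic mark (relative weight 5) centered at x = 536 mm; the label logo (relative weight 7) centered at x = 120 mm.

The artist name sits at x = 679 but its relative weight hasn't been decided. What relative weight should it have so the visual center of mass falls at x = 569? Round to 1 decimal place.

w ≈ 62.0

Fixed elements: Σw = 9 + 5 + 7 = 21, Σw·x = 9·179 + 5·536 + 7·120 = 5131.
Balance at x = 569 requires (5131 + w·679) / (21 + w) = 569.
Solving: w = (569·21 − 5131) / (679 − 569) = 6818 / 110 ≈ 61.98.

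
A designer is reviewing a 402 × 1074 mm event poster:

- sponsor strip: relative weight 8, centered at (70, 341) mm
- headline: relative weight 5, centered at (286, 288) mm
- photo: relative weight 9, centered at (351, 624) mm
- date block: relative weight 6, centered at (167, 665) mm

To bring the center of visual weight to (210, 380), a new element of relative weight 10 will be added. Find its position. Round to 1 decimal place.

(182.9, 66.6)

After adding the new element, total weight = 8 + 5 + 9 + 6 + 10 = 38.
x: target moment 38×210 = 7980; current 8·70 + 5·286 + 9·351 + 6·167 = 6151; the new element supplies 1829, so x = 1829/10 ≈ 182.90.
y: target moment 38×380 = 14440; current 8·341 + 5·288 + 9·624 + 6·665 = 13774; the new element supplies 666, so y = 666/10 ≈ 66.60.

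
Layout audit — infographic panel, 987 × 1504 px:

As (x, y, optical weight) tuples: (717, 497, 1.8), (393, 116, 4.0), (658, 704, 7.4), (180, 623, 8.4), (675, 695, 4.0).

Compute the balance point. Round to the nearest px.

(467, 570)

Weights sum to 1.8 + 4.0 + 7.4 + 8.4 + 4.0 = 25.6.
x-moment: 1.8·717 + 4.0·393 + 7.4·658 + 8.4·180 + 4.0·675 = 11943.8; centroid 11943.8/25.6 ≈ 466.55.
y-moment: 1.8·497 + 4.0·116 + 7.4·704 + 8.4·623 + 4.0·695 = 14581.4; centroid 14581.4/25.6 ≈ 569.59.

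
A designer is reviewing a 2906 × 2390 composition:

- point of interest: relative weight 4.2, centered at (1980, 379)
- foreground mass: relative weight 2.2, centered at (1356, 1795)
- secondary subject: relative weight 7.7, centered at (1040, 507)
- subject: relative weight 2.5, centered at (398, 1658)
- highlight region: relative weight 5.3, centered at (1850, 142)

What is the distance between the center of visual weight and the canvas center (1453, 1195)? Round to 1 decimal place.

Σw = 4.2 + 2.2 + 7.7 + 2.5 + 5.3 = 21.9.
x: (4.2·1980 + 2.2·1356 + 7.7·1040 + 2.5·398 + 5.3·1850) / 21.9 = 30107.2 / 21.9 ≈ 1374.76
y: (4.2·379 + 2.2·1795 + 7.7·507 + 2.5·1658 + 5.3·142) / 21.9 = 14342.3 / 21.9 ≈ 654.90
Relative to (1453, 1195): Δ = (-78.24, -540.10); |Δ| = √(-78.24² + -540.10²) ≈ 545.74.

≈ 545.7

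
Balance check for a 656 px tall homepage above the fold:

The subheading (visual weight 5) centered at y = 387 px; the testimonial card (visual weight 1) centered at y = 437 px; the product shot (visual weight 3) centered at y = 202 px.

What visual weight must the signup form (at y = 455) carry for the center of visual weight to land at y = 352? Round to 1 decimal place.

Existing Σw = 9 (5 + 1 + 3); existing moment 5·387 + 1·437 + 3·202 = 2978.
For the centroid to hit 352: (2978 + w·455) / (9 + w) = 352.
Solving: w = (352·9 − 2978) / (455 − 352) = 190 / 103 ≈ 1.84.

w ≈ 1.8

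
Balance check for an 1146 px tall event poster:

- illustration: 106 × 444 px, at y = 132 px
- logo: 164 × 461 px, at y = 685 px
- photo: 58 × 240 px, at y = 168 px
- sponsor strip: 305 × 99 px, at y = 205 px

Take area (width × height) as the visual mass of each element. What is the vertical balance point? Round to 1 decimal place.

y ≈ 398.9

Areas: illustration 106·444 = 47064, logo 164·461 = 75604, photo 58·240 = 13920, sponsor strip 305·99 = 30195. Total weight = 166783.
y-moment: 47064·132 + 75604·685 + 13920·168 + 30195·205 = 66529723; centroid 66529723/166783 ≈ 398.90.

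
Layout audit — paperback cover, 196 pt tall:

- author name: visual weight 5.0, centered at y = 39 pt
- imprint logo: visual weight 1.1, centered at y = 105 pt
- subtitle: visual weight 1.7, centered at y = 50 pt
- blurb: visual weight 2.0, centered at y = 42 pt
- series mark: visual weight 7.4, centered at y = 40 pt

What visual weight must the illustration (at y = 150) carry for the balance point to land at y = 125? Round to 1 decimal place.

Existing Σw = 17.2 (5.0 + 1.1 + 1.7 + 2.0 + 7.4); existing moment 5.0·39 + 1.1·105 + 1.7·50 + 2.0·42 + 7.4·40 = 775.5.
Balance at y = 125 requires (775.5 + w·150) / (17.2 + w) = 125.
Rearranging, w·(150 − 125) = 125·17.2 − 775.5 = 1374.5, so w ≈ 1374.5/25 = 54.98.

w ≈ 55.0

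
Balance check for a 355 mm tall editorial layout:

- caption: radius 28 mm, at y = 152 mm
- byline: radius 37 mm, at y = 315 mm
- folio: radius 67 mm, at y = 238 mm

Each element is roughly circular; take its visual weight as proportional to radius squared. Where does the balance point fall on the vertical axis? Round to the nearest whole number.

Weights ∝ r²: caption 28² = 784, byline 37² = 1369, folio 67² = 4489; Σw = 6642.
y: (784·152 + 1369·315 + 4489·238) / 6642 = 1618785 / 6642 ≈ 243.72

y ≈ 244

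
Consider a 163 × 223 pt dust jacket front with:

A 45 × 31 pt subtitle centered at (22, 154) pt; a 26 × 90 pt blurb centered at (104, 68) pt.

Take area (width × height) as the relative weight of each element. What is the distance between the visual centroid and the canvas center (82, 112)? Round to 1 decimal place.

Areas: subtitle 45·31 = 1395, blurb 26·90 = 2340. Total weight = 3735.
Σw·x = 1395·22 + 2340·104 = 274050, so x̄ = 274050/3735 ≈ 73.37.
Σw·y = 1395·154 + 2340·68 = 373950, so ȳ = 373950/3735 ≈ 100.12.
From (82, 112): dx = -8.63, dy = -11.88, so the distance is √(dx²+dy²) ≈ 14.68.

≈ 14.7 pt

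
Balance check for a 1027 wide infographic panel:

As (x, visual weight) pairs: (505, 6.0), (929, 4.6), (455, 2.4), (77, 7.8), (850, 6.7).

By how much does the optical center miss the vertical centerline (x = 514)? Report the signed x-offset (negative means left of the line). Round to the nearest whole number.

≈ 20

Weights sum to 6.0 + 4.6 + 2.4 + 7.8 + 6.7 = 27.5.
x-moment: 6.0·505 + 4.6·929 + 2.4·455 + 7.8·77 + 6.7·850 = 14691.0; centroid 14691.0/27.5 ≈ 534.22.
Against x = 514, that's 534.22 − 514 = 20.22.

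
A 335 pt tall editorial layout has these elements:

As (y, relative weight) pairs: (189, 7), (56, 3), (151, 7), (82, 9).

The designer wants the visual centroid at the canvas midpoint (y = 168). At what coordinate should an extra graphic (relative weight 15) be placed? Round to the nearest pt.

With the extra graphic, Σw becomes 7 + 3 + 7 + 9 + 15 = 41.
y: target moment 41×168 = 6888; current 7·189 + 3·56 + 7·151 + 9·82 = 3286; the extra graphic supplies 3602, so y = 3602/15 ≈ 240.13.

y ≈ 240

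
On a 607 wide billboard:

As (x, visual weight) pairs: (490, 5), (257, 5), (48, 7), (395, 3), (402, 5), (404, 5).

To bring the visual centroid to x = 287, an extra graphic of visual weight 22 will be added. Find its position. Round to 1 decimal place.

With the extra graphic, Σw becomes 5 + 5 + 7 + 3 + 5 + 5 + 22 = 52.
x: target moment 52×287 = 14924; current 5·490 + 5·257 + 7·48 + 3·395 + 5·402 + 5·404 = 9286; the extra graphic supplies 5638, so x = 5638/22 ≈ 256.27.

x ≈ 256.3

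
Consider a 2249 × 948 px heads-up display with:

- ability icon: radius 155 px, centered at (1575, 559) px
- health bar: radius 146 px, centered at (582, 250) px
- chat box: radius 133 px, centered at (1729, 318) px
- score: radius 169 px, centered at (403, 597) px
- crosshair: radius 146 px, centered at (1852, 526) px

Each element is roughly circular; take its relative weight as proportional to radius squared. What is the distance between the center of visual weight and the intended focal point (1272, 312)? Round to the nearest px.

≈ 186 px

r² weights: ability icon 155² = 24025, health bar 146² = 21316, chat box 133² = 17689, score 169² = 28561, crosshair 146² = 21316. Total = 112907.
Σw·x = 24025·1575 + 21316·582 + 17689·1729 + 28561·403 + 21316·1852 = 131816883, so x̄ = 131816883/112907 ≈ 1167.48.
Σw·y = 24025·559 + 21316·250 + 17689·318 + 28561·597 + 21316·526 = 52647210, so ȳ = 52647210/112907 ≈ 466.29.
From (1272, 312): dx = -104.52, dy = 154.29, so the distance is √(dx²+dy²) ≈ 186.36.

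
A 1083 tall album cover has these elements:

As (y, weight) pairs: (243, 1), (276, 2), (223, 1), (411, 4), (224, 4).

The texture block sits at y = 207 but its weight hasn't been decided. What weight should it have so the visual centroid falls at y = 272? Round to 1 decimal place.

w ≈ 4.5

Known weights sum to 1 + 2 + 1 + 4 + 4 = 12; their moment is 1·243 + 2·276 + 1·223 + 4·411 + 4·224 = 3558.
For the centroid to hit 272: (3558 + w·207) / (12 + w) = 272.
Rearranging, w·(207 − 272) = 272·12 − 3558 = -294, so w ≈ -294/-65 = 4.52.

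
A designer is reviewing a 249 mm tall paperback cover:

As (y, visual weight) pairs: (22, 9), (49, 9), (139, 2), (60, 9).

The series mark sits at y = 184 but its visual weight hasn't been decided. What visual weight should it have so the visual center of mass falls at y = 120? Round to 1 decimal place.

w ≈ 31.6

Existing Σw = 29 (9 + 9 + 2 + 9); existing moment 9·22 + 9·49 + 2·139 + 9·60 = 1457.
Balance at y = 120 requires (1457 + w·184) / (29 + w) = 120.
Solving: w = (120·29 − 1457) / (184 − 120) = 2023 / 64 ≈ 31.61.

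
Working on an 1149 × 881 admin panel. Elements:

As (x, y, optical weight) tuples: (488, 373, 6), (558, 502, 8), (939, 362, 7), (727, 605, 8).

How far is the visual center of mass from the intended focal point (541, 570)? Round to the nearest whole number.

Total weight = 6 + 8 + 7 + 8 = 29.
x: (6·488 + 8·558 + 7·939 + 8·727) / 29 = 19781 / 29 ≈ 682.10
y: (6·373 + 8·502 + 7·362 + 8·605) / 29 = 13628 / 29 ≈ 469.93
Relative to (541, 570): Δ = (141.10, -100.07); |Δ| = √(141.10² + -100.07²) ≈ 172.99.

≈ 173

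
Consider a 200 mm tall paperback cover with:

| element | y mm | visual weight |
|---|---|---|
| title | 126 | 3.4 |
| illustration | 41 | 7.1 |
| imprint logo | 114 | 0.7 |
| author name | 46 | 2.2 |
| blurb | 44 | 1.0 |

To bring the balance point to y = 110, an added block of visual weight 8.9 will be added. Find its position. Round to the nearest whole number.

y ≈ 182

With the added block, Σw becomes 3.4 + 7.1 + 0.7 + 2.2 + 1.0 + 8.9 = 23.3.
y: need Σw·y = 23.3·110 = 2563.0. Existing = 3.4·126 + 7.1·41 + 0.7·114 + 2.2·46 + 1.0·44 = 944.5. Remainder 1618.5 / 8.9 ≈ 181.85.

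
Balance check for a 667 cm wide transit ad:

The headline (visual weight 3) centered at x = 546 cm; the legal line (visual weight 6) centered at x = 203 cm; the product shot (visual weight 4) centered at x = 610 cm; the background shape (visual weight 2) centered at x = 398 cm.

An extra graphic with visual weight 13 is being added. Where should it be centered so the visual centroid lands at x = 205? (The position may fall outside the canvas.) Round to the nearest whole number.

With the extra graphic, Σw becomes 3 + 6 + 4 + 2 + 13 = 28.
x: target moment 28×205 = 5740; current 3·546 + 6·203 + 4·610 + 2·398 = 6092; the extra graphic supplies -352, so x = -352/13 ≈ -27.08.

x ≈ -27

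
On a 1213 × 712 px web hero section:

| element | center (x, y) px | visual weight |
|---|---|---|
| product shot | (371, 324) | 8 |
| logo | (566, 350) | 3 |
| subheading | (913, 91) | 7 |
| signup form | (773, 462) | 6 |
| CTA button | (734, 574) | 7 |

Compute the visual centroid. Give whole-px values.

(672, 357)

Weights sum to 8 + 3 + 7 + 6 + 7 = 31.
x-moment: 8·371 + 3·566 + 7·913 + 6·773 + 7·734 = 20833; centroid 20833/31 ≈ 672.03.
y-moment: 8·324 + 3·350 + 7·91 + 6·462 + 7·574 = 11069; centroid 11069/31 ≈ 357.06.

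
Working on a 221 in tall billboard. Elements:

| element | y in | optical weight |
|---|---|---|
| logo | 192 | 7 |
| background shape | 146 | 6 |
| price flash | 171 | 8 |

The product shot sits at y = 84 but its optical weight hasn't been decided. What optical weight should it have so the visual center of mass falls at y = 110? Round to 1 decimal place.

w ≈ 49.2

Known weights sum to 7 + 6 + 8 = 21; their moment is 7·192 + 6·146 + 8·171 = 3588.
Set Σw·y/Σw = 110: (3588 + 84w) = 110·(21 + w).
So w = (110·21 − 3588)/(84 − 110) = -1278/-26 ≈ 49.15.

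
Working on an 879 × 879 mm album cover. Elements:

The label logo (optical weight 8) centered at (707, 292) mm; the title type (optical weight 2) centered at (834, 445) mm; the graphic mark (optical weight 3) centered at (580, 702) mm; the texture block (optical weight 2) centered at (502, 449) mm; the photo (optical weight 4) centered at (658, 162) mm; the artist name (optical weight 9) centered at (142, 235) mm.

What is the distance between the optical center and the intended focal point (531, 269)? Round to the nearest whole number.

≈ 61 mm

Total weight = 8 + 2 + 3 + 2 + 4 + 9 = 28.
x: (8·707 + 2·834 + 3·580 + 2·502 + 4·658 + 9·142) / 28 = 13978 / 28 ≈ 499.21
y: (8·292 + 2·445 + 3·702 + 2·449 + 4·162 + 9·235) / 28 = 8993 / 28 ≈ 321.18
Relative to (531, 269): Δ = (-31.79, 52.18); |Δ| = √(-31.79² + 52.18²) ≈ 61.10.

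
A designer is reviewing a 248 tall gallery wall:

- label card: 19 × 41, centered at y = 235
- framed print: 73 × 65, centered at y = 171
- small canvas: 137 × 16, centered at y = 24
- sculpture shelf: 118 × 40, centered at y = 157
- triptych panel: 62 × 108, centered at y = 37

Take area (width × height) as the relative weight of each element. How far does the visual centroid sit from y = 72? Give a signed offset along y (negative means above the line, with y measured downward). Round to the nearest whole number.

Taking area as weight: label card 19·41 = 779, framed print 73·65 = 4745, small canvas 137·16 = 2192, sculpture shelf 118·40 = 4720, triptych panel 62·108 = 6696. Sum 19132.
Σw·y = 779·235 + 4745·171 + 2192·24 + 4720·157 + 6696·37 = 2035860, so ȳ = 2035860/19132 ≈ 106.41.
Difference: 106.41 − 72 ≈ 34.41.

≈ 34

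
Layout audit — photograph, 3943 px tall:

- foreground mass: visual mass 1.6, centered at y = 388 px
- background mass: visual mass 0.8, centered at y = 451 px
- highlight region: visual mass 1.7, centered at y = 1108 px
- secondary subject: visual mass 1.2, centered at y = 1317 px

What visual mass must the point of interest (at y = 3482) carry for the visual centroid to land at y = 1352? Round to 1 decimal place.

Known weights sum to 1.6 + 0.8 + 1.7 + 1.2 = 5.3; their moment is 1.6·388 + 0.8·451 + 1.7·1108 + 1.2·1317 = 4445.6.
Set Σw·y/Σw = 1352: (4445.6 + 3482w) = 1352·(5.3 + w).
Rearranging, w·(3482 − 1352) = 1352·5.3 − 4445.6 = 2720.0, so w ≈ 2720.0/2130 = 1.28.

w ≈ 1.3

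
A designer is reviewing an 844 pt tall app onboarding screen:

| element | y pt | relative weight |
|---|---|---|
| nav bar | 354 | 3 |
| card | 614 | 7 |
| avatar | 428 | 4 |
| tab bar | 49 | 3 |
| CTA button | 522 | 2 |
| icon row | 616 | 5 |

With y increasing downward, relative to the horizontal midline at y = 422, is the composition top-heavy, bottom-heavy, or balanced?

bottom-heavy

Total weight = 3 + 7 + 4 + 3 + 2 + 5 = 24.
Σw·y = 11343; ȳ = 11343/24 ≈ 472.62.
472.6 vs midline 422 → bottom-heavy.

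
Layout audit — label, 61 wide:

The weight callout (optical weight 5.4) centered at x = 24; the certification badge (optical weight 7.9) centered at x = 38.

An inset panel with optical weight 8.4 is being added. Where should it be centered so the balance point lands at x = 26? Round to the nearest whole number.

x ≈ 16

New total weight: (5.4 + 7.9) + 8.4 = 21.7.
x: need Σw·x = 21.7·26 = 564.2. Existing = 5.4·24 + 7.9·38 = 429.8. Remainder 134.4 / 8.4 ≈ 16.00.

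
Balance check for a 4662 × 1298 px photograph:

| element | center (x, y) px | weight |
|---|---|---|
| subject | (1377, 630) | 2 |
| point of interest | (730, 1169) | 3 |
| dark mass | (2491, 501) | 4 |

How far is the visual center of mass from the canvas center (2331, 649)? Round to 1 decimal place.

Weights sum to 2 + 3 + 4 = 9.
x: (2·1377 + 3·730 + 4·2491) / 9 = 14908 / 9 ≈ 1656.44
y: (2·630 + 3·1169 + 4·501) / 9 = 6771 / 9 ≈ 752.33
Offset from (2331, 649): Δx ≈ -674.56, Δy ≈ 103.33; distance = √(Δx² + Δy²) ≈ 682.42.

≈ 682.4 px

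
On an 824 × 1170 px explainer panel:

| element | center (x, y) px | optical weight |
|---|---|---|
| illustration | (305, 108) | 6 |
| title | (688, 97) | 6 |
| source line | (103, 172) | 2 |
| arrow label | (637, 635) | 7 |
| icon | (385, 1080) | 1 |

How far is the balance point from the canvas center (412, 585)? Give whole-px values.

Σw = 6 + 6 + 2 + 7 + 1 = 22.
x: (6·305 + 6·688 + 2·103 + 7·637 + 1·385) / 22 = 11008 / 22 ≈ 500.36
y: (6·108 + 6·97 + 2·172 + 7·635 + 1·1080) / 22 = 7099 / 22 ≈ 322.68
Relative to (412, 585): Δ = (88.36, -262.32); |Δ| = √(88.36² + -262.32²) ≈ 276.80.

≈ 277 px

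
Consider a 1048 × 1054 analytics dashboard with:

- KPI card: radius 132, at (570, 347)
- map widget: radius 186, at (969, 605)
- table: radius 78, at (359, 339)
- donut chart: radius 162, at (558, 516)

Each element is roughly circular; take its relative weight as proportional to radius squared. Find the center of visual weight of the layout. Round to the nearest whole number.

(715, 505)

Weights ∝ r²: KPI card 132² = 17424, map widget 186² = 34596, table 78² = 6084, donut chart 162² = 26244; Σw = 84348.
x: (17424·570 + 34596·969 + 6084·359 + 26244·558) / 84348 = 60283512 / 84348 ≈ 714.70
y: (17424·347 + 34596·605 + 6084·339 + 26244·516) / 84348 = 42581088 / 84348 ≈ 504.83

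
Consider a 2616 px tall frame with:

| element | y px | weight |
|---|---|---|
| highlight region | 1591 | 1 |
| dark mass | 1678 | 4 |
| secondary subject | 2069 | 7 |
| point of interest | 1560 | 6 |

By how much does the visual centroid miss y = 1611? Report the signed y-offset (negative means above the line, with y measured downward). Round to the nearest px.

≈ 175 px

Total weight = 1 + 4 + 7 + 6 = 18.
Σw·y = 1·1591 + 4·1678 + 7·2069 + 6·1560 = 32146, so ȳ = 32146/18 ≈ 1785.89.
Against y = 1611, that's 1785.89 − 1611 = 174.89.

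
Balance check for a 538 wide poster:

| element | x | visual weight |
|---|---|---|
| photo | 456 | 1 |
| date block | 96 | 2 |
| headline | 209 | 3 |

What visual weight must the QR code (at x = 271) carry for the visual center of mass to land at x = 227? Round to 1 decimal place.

w ≈ 2.0

Fixed elements: Σw = 1 + 2 + 3 = 6, Σw·x = 1·456 + 2·96 + 3·209 = 1275.
For the centroid to hit 227: (1275 + w·271) / (6 + w) = 227.
So w = (227·6 − 1275)/(271 − 227) = 87/44 ≈ 1.98.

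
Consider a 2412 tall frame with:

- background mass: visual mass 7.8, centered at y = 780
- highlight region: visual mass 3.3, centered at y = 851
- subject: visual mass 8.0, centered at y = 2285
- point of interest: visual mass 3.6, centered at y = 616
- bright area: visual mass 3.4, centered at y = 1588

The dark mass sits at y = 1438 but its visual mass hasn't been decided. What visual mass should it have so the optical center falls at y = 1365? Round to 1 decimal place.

w ≈ 11.5

Known weights sum to 7.8 + 3.3 + 8.0 + 3.6 + 3.4 = 26.1; their moment is 7.8·780 + 3.3·851 + 8.0·2285 + 3.6·616 + 3.4·1588 = 34789.1.
Set Σw·y/Σw = 1365: (34789.1 + 1438w) = 1365·(26.1 + w).
Solving: w = (1365·26.1 − 34789.1) / (1438 − 1365) = 837.4 / 73 ≈ 11.47.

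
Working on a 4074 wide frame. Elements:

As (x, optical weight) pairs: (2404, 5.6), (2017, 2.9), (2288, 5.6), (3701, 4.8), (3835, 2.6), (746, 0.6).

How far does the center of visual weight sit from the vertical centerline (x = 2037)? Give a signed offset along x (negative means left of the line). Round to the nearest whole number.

Weights sum to 5.6 + 2.9 + 5.6 + 4.8 + 2.6 + 0.6 = 22.1.
x: (5.6·2404 + 2.9·2017 + 5.6·2288 + 4.8·3701 + 2.6·3835 + 0.6·746) / 22.1 = 60307.9 / 22.1 ≈ 2728.86
Difference: 2728.86 − 2037 ≈ 691.86.

≈ 692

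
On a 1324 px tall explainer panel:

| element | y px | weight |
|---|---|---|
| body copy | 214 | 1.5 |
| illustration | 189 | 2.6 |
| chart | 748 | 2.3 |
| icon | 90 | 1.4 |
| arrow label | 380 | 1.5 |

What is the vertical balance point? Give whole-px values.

Weights sum to 1.5 + 2.6 + 2.3 + 1.4 + 1.5 = 9.3.
Σw·y = 1.5·214 + 2.6·189 + 2.3·748 + 1.4·90 + 1.5·380 = 3228.8, so ȳ = 3228.8/9.3 ≈ 347.18.

y ≈ 347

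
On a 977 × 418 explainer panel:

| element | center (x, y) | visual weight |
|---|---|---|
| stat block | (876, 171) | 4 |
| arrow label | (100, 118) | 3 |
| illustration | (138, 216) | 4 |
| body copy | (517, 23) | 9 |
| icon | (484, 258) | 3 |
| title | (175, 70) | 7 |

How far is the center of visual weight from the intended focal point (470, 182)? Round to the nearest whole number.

Σw = 4 + 3 + 4 + 9 + 3 + 7 = 30.
x-moment: 4·876 + 3·100 + 4·138 + 9·517 + 3·484 + 7·175 = 11686; centroid 11686/30 ≈ 389.53.
y-moment: 4·171 + 3·118 + 4·216 + 9·23 + 3·258 + 7·70 = 3373; centroid 3373/30 ≈ 112.43.
Relative to (470, 182): Δ = (-80.47, -69.57); |Δ| = √(-80.47² + -69.57²) ≈ 106.37.

≈ 106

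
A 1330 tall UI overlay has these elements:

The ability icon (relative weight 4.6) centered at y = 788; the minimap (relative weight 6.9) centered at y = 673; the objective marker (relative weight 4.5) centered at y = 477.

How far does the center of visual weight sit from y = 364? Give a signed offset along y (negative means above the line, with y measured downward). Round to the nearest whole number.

≈ 287

Weights sum to 4.6 + 6.9 + 4.5 = 16.0.
y-moment: 4.6·788 + 6.9·673 + 4.5·477 = 10415.0; centroid 10415.0/16.0 ≈ 650.94.
Offset from y = 364: 650.94 − 364 ≈ 286.94.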